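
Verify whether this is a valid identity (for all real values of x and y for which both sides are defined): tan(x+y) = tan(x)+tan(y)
No, this is NOT an identity.

Claim: tan(x+y) = tan(x)+tan(y).
Test a specific point where both sides are defined: x = π/6, y = π/6.
LHS = tan(x+y) ≈ 1.7321
RHS = tan(x)+tan(y) ≈ 1.1547
Since 1.7321 ≠ 1.1547, the equation fails at this point, so it cannot hold for all real values of x and y for which both sides are defined.
The correct formula is tan(x+y) = (tan(x) + tan(y))/(1 - tan(x)tan(y)).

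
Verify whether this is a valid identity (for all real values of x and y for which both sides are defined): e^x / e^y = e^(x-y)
Yes, this is an identity.

Claim: e^x / e^y = e^(x-y).
Reasoning: 1/e^y = e^(-y), so e^x / e^y = e^x · e^(-y) = e^(x + (-y)) = e^(x-y) by the product rule for exponents.
So the two sides agree for all real values of x and y for which both sides are defined.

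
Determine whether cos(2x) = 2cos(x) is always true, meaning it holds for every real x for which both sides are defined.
No, this is NOT an identity.

Claim: cos(2x) = 2cos(x).
Test a specific point where both sides are defined: x = -π/2.
LHS = cos(2x) ≈ -1.0000
RHS = 2cos(x) ≈ 0.0000
Since -1.0000 ≠ 0.0000, the equation fails at this point, so it cannot hold for every real x for which both sides are defined.
The correct double-angle formula is cos(2x) = cos²x - sin²x.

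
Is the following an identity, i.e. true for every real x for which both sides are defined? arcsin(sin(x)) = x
No, this is NOT an identity.

Claim: arcsin(sin(x)) = x.
Test a specific point where both sides are defined: x = π.
LHS = arcsin(sin(x)) ≈ 0.0000
RHS = x ≈ 3.1416
Since 0.0000 ≠ 3.1416, the equation fails at this point, so it cannot hold for every real x for which both sides are defined.
arcsin only returns values in [-π/2, π/2], so arcsin(sin(x)) = x holds only for x in that interval, not for all real x.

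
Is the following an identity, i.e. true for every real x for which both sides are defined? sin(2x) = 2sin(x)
Claim: sin(2x) = 2sin(x).
Test a specific point where both sides are defined: x = -π/3.
LHS = sin(2x) ≈ -0.8660
RHS = 2sin(x) ≈ -1.7321
Since -0.8660 ≠ -1.7321, the equation fails at this point, so it cannot hold for every real x for which both sides are defined.
The correct double-angle formula is sin(2x) = 2sin(x)cos(x).

Conclusion: No, this is NOT an identity.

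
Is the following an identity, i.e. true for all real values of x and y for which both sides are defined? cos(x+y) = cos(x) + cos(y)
No, this is NOT an identity.

Claim: cos(x+y) = cos(x) + cos(y).
Test a specific point where both sides are defined: x = 2π/3, y = π/4.
LHS = cos(x+y) ≈ -0.9659
RHS = cos(x) + cos(y) ≈ 0.2071
Since -0.9659 ≠ 0.2071, the equation fails at this point, so it cannot hold for all real values of x and y for which both sides are defined.
The correct expansion is cos(x+y) = cos(x)cos(y) - sin(x)sin(y); cosine is not additive.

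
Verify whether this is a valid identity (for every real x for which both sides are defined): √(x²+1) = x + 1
No, this is NOT an identity.

Claim: √(x²+1) = x + 1.
Test a specific point where both sides are defined: x = 4.
LHS = √(x²+1) ≈ 4.1231
RHS = x + 1 ≈ 5.0000
Since 4.1231 ≠ 5.0000, the equation fails at this point, so it cannot hold for every real x for which both sides are defined.
(x+1)² = x² + 2x + 1 ≠ x² + 1 unless x = 0.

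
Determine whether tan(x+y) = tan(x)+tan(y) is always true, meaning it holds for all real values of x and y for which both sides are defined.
Claim: tan(x+y) = tan(x)+tan(y).
Test a specific point where both sides are defined: x = 2π/3, y = π/6.
LHS = tan(x+y) ≈ -0.5774
RHS = tan(x)+tan(y) ≈ -1.1547
Since -0.5774 ≠ -1.1547, the equation fails at this point, so it cannot hold for all real values of x and y for which both sides are defined.
The correct formula is tan(x+y) = (tan(x) + tan(y))/(1 - tan(x)tan(y)).

Conclusion: No, this is NOT an identity.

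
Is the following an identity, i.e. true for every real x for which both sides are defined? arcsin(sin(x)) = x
Claim: arcsin(sin(x)) = x.
Test a specific point where both sides are defined: x = 3π/4.
LHS = arcsin(sin(x)) ≈ 0.7854
RHS = x ≈ 2.3562
Since 0.7854 ≠ 2.3562, the equation fails at this point, so it cannot hold for every real x for which both sides are defined.
arcsin only returns values in [-π/2, π/2], so arcsin(sin(x)) = x holds only for x in that interval, not for all real x.

Conclusion: No, this is NOT an identity.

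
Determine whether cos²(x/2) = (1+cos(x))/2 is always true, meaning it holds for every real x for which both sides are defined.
Yes, this is an identity.

Claim: cos²(x/2) = (1+cos(x))/2.
Reasoning: Use cos(2θ) = 2cos²θ - 1 with θ = x/2: cos(x) = 2cos²(x/2) - 1. Solving for cos²(x/2) gives (1 + cos(x))/2.
So the two sides agree for every real x for which both sides are defined.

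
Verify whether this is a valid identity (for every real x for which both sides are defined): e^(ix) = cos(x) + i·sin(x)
Yes, this is an identity.

Claim: e^(ix) = cos(x) + i·sin(x).
Reasoning: Euler's formula. Expand e^(ix) = Σ (ix)^k / k!. Since i² = -1, the even-k terms are Σ (-1)^m x^(2m)/(2m)! = cos(x) and the odd-k terms are i · Σ (-1)^m x^(2m+1)/(2m+1)! = i·sin(x).
So the two sides agree for every real x for which both sides are defined.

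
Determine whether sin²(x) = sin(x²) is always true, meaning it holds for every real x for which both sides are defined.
No, this is NOT an identity.

Claim: sin²(x) = sin(x²).
Test a specific point where both sides are defined: x = 3π/4.
LHS = sin²(x) ≈ 0.5000
RHS = sin(x²) ≈ -0.6680
Since 0.5000 ≠ -0.6680, the equation fails at this point, so it cannot hold for every real x for which both sides are defined.
sin²(x) means (sin x)², squaring the output; sin(x²) squares the input. These are different functions.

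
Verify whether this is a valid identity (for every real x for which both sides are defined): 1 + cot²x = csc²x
Yes, this is an identity.

Claim: 1 + cot²x = csc²x.
Reasoning: Start from sin²x + cos²x = 1 and divide every term by sin²x (allowed wherever cot x and csc x are defined): 1 + cot²x = 1/sin²x = csc²x.
So the two sides agree for every real x for which both sides are defined.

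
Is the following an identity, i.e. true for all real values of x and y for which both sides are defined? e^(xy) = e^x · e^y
Claim: e^(xy) = e^x · e^y.
Test a specific point where both sides are defined: x = 1, y = -2.
LHS = e^(xy) ≈ 0.1353
RHS = e^x · e^y ≈ 0.3679
Since 0.1353 ≠ 0.3679, the equation fails at this point, so it cannot hold for all real values of x and y for which both sides are defined.
e^x · e^y = e^(x+y), not e^(xy).

Conclusion: No, this is NOT an identity.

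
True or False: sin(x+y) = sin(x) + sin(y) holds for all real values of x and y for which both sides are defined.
Claim: sin(x+y) = sin(x) + sin(y).
Test a specific point where both sides are defined: x = -π/2, y = -π/6.
LHS = sin(x+y) ≈ -0.8660
RHS = sin(x) + sin(y) ≈ -1.5000
Since -0.8660 ≠ -1.5000, the equation fails at this point, so it cannot hold for all real values of x and y for which both sides are defined.
The correct expansion is sin(x+y) = sin(x)cos(y) + cos(x)sin(y); sine is not additive.

Conclusion: False.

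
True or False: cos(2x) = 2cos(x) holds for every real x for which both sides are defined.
False.

Claim: cos(2x) = 2cos(x).
Test a specific point where both sides are defined: x = 3π/4.
LHS = cos(2x) ≈ 0.0000
RHS = 2cos(x) ≈ -1.4142
Since 0.0000 ≠ -1.4142, the equation fails at this point, so it cannot hold for every real x for which both sides are defined.
The correct double-angle formula is cos(2x) = cos²x - sin²x.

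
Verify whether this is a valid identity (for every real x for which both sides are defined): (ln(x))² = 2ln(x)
No, this is NOT an identity.

Claim: (ln(x))² = 2ln(x).
Test a specific point where both sides are defined: x = 1/2.
LHS = (ln(x))² ≈ 0.4805
RHS = 2ln(x) ≈ -1.3863
Since 0.4805 ≠ -1.3863, the equation fails at this point, so it cannot hold for every real x for which both sides are defined.
2ln(x) equals ln(x²), which is not the same as (ln x)².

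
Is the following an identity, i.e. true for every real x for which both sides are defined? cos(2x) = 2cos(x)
No, this is NOT an identity.

Claim: cos(2x) = 2cos(x).
Test a specific point where both sides are defined: x = 2π/3.
LHS = cos(2x) ≈ -0.5000
RHS = 2cos(x) ≈ -1.0000
Since -0.5000 ≠ -1.0000, the equation fails at this point, so it cannot hold for every real x for which both sides are defined.
The correct double-angle formula is cos(2x) = cos²x - sin²x.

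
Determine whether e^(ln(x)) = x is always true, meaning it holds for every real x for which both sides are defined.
Claim: e^(ln(x)) = x.
Reasoning: For x > 0, ln(x) is by definition the exponent p such that e^p = x. Raising e to that exponent therefore returns x: e^(ln x) = x.
So the two sides agree for every real x for which both sides are defined.

Conclusion: Yes, this is an identity.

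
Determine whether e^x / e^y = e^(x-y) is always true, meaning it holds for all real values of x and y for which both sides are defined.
Claim: e^x / e^y = e^(x-y).
Reasoning: 1/e^y = e^(-y), so e^x / e^y = e^x · e^(-y) = e^(x + (-y)) = e^(x-y) by the product rule for exponents.
So the two sides agree for all real values of x and y for which both sides are defined.

Conclusion: Yes, this is an identity.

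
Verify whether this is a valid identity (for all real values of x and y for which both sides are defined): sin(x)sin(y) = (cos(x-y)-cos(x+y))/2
Yes, this is an identity.

Claim: sin(x)sin(y) = (cos(x-y)-cos(x+y))/2.
Reasoning: cos(x-y) = cos(x)cos(y) + sin(x)sin(y) and cos(x+y) = cos(x)cos(y) - sin(x)sin(y). Subtracting, cos(x-y) - cos(x+y) = 2sin(x)sin(y); divide by 2.
So the two sides agree for all real values of x and y for which both sides are defined.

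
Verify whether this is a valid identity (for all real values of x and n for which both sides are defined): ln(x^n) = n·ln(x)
Claim: ln(x^n) = n·ln(x).
Reasoning: The right side requires x > 0. For x > 0, x^n = (e^(ln x))^n = e^(n·ln x), so taking ln of both sides gives ln(x^n) = n·ln(x).
So the two sides agree for all real values of x and n for which both sides are defined.

Conclusion: Yes, this is an identity.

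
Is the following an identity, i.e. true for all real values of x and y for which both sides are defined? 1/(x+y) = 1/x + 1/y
Claim: 1/(x+y) = 1/x + 1/y.
Test a specific point where both sides are defined: x = 5, y = 3/2.
LHS = 1/(x+y) ≈ 0.1538
RHS = 1/x + 1/y ≈ 0.8667
Since 0.1538 ≠ 0.8667, the equation fails at this point, so it cannot hold for all real values of x and y for which both sides are defined.
1/x + 1/y = (x+y)/(xy), which is not 1/(x+y).

Conclusion: No, this is NOT an identity.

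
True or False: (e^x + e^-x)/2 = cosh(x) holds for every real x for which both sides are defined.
True.

Claim: (e^x + e^-x)/2 = cosh(x).
Reasoning: This is exactly the definition of the hyperbolic cosine: cosh(x) := (e^x + e^-x)/2.
So the two sides agree for every real x for which both sides are defined.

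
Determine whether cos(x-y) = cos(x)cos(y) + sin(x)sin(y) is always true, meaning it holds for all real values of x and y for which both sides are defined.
Yes, this is an identity.

Claim: cos(x-y) = cos(x)cos(y) + sin(x)sin(y).
Reasoning: Replace y by -y in cos(x+y) = cos(x)cos(y) - sin(x)sin(y) and use cos(-y) = cos(y), sin(-y) = -sin(y): cos(x-y) = cos(x)cos(y) + sin(x)sin(y).
So the two sides agree for all real values of x and y for which both sides are defined.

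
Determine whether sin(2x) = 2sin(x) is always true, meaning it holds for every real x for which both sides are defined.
Claim: sin(2x) = 2sin(x).
Test a specific point where both sides are defined: x = -π/2.
LHS = sin(2x) ≈ 0.0000
RHS = 2sin(x) ≈ -2.0000
Since 0.0000 ≠ -2.0000, the equation fails at this point, so it cannot hold for every real x for which both sides are defined.
The correct double-angle formula is sin(2x) = 2sin(x)cos(x).

Conclusion: No, this is NOT an identity.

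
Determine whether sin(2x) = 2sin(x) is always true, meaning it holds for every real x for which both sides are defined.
No, this is NOT an identity.

Claim: sin(2x) = 2sin(x).
Test a specific point where both sides are defined: x = π/3.
LHS = sin(2x) ≈ 0.8660
RHS = 2sin(x) ≈ 1.7321
Since 0.8660 ≠ 1.7321, the equation fails at this point, so it cannot hold for every real x for which both sides are defined.
The correct double-angle formula is sin(2x) = 2sin(x)cos(x).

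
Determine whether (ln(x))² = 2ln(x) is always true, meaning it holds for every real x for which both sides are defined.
No, this is NOT an identity.

Claim: (ln(x))² = 2ln(x).
Test a specific point where both sides are defined: x = 5.
LHS = (ln(x))² ≈ 2.5903
RHS = 2ln(x) ≈ 3.2189
Since 2.5903 ≠ 3.2189, the equation fails at this point, so it cannot hold for every real x for which both sides are defined.
2ln(x) equals ln(x²), which is not the same as (ln x)².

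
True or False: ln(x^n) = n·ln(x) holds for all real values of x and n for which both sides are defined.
True.

Claim: ln(x^n) = n·ln(x).
Reasoning: The right side requires x > 0. For x > 0, x^n = (e^(ln x))^n = e^(n·ln x), so taking ln of both sides gives ln(x^n) = n·ln(x).
So the two sides agree for all real values of x and n for which both sides are defined.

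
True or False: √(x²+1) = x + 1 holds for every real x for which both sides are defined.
False.

Claim: √(x²+1) = x + 1.
Test a specific point where both sides are defined: x = 2.
LHS = √(x²+1) ≈ 2.2361
RHS = x + 1 ≈ 3.0000
Since 2.2361 ≠ 3.0000, the equation fails at this point, so it cannot hold for every real x for which both sides are defined.
(x+1)² = x² + 2x + 1 ≠ x² + 1 unless x = 0.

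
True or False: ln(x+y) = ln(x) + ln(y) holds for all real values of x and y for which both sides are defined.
Claim: ln(x+y) = ln(x) + ln(y).
Test a specific point where both sides are defined: x = 3, y = 1/2.
LHS = ln(x+y) ≈ 1.2528
RHS = ln(x) + ln(y) ≈ 0.4055
Since 1.2528 ≠ 0.4055, the equation fails at this point, so it cannot hold for all real values of x and y for which both sides are defined.
ln(x) + ln(y) = ln(xy), not ln(x+y).

Conclusion: False.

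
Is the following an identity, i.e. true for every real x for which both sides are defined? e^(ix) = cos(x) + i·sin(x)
Yes, this is an identity.

Claim: e^(ix) = cos(x) + i·sin(x).
Reasoning: Euler's formula. Expand e^(ix) = Σ (ix)^k / k!. Since i² = -1, the even-k terms are Σ (-1)^m x^(2m)/(2m)! = cos(x) and the odd-k terms are i · Σ (-1)^m x^(2m+1)/(2m+1)! = i·sin(x).
So the two sides agree for every real x for which both sides are defined.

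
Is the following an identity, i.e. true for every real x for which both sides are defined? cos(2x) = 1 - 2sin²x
Yes, this is an identity.

Claim: cos(2x) = 1 - 2sin²x.
Reasoning: cos(2x) = cos²x - sin²x. Replace cos²x by 1 - sin²x: (1 - sin²x) - sin²x = 1 - 2sin²x.
So the two sides agree for every real x for which both sides are defined.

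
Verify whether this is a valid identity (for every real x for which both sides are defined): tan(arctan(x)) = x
Claim: tan(arctan(x)) = x.
Reasoning: For every real x, arctan(x) is by definition the angle in (-π/2, π/2) whose tangent equals x. Taking the tangent of that angle returns x.
So the two sides agree for every real x for which both sides are defined.

Conclusion: Yes, this is an identity.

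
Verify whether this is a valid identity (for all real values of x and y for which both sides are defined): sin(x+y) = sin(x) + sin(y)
Claim: sin(x+y) = sin(x) + sin(y).
Test a specific point where both sides are defined: x = π/6, y = π/3.
LHS = sin(x+y) ≈ 1.0000
RHS = sin(x) + sin(y) ≈ 1.3660
Since 1.0000 ≠ 1.3660, the equation fails at this point, so it cannot hold for all real values of x and y for which both sides are defined.
The correct expansion is sin(x+y) = sin(x)cos(y) + cos(x)sin(y); sine is not additive.

Conclusion: No, this is NOT an identity.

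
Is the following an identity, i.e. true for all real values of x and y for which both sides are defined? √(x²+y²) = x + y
No, this is NOT an identity.

Claim: √(x²+y²) = x + y.
Test a specific point where both sides are defined: x = 2, y = -3.
LHS = √(x²+y²) ≈ 3.6056
RHS = x + y ≈ -1.0000
Since 3.6056 ≠ -1.0000, the equation fails at this point, so it cannot hold for all real values of x and y for which both sides are defined.
(x+y)² = x² + 2xy + y², not x² + y², so the square root does not split this way.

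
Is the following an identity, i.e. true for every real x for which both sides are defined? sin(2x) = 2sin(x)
Claim: sin(2x) = 2sin(x).
Test a specific point where both sides are defined: x = -π/4.
LHS = sin(2x) ≈ -1.0000
RHS = 2sin(x) ≈ -1.4142
Since -1.0000 ≠ -1.4142, the equation fails at this point, so it cannot hold for every real x for which both sides are defined.
The correct double-angle formula is sin(2x) = 2sin(x)cos(x).

Conclusion: No, this is NOT an identity.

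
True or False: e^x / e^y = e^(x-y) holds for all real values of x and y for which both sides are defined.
True.

Claim: e^x / e^y = e^(x-y).
Reasoning: 1/e^y = e^(-y), so e^x / e^y = e^x · e^(-y) = e^(x + (-y)) = e^(x-y) by the product rule for exponents.
So the two sides agree for all real values of x and y for which both sides are defined.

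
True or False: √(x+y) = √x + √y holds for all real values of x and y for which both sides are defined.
False.

Claim: √(x+y) = √x + √y.
Test a specific point where both sides are defined: x = 5, y = 2.
LHS = √(x+y) ≈ 2.6458
RHS = √x + √y ≈ 3.6503
Since 2.6458 ≠ 3.6503, the equation fails at this point, so it cannot hold for all real values of x and y for which both sides are defined.
Squaring the right side gives x + 2√(xy) + y, not x + y.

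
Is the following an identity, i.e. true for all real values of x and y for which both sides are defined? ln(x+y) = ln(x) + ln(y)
Claim: ln(x+y) = ln(x) + ln(y).
Test a specific point where both sides are defined: x = 4, y = 1/2.
LHS = ln(x+y) ≈ 1.5041
RHS = ln(x) + ln(y) ≈ 0.6931
Since 1.5041 ≠ 0.6931, the equation fails at this point, so it cannot hold for all real values of x and y for which both sides are defined.
ln(x) + ln(y) = ln(xy), not ln(x+y).

Conclusion: No, this is NOT an identity.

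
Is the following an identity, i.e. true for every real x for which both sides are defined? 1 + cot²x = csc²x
Claim: 1 + cot²x = csc²x.
Reasoning: Start from sin²x + cos²x = 1 and divide every term by sin²x (allowed wherever cot x and csc x are defined): 1 + cot²x = 1/sin²x = csc²x.
So the two sides agree for every real x for which both sides are defined.

Conclusion: Yes, this is an identity.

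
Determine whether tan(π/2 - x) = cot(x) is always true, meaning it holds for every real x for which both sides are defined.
Yes, this is an identity.

Claim: tan(π/2 - x) = cot(x).
Reasoning: tan(π/2 - x) = sin(π/2 - x)/cos(π/2 - x) = cos(x)/sin(x) = cot(x), using the cofunction identities sin(π/2 - x) = cos(x) and cos(π/2 - x) = sin(x).
So the two sides agree for every real x for which both sides are defined.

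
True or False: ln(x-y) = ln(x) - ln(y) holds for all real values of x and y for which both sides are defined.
Claim: ln(x-y) = ln(x) - ln(y).
Test a specific point where both sides are defined: x = 5, y = 1/2.
LHS = ln(x-y) ≈ 1.5041
RHS = ln(x) - ln(y) ≈ 2.3026
Since 1.5041 ≠ 2.3026, the equation fails at this point, so it cannot hold for all real values of x and y for which both sides are defined.
ln(x) - ln(y) = ln(x/y), not ln(x-y).

Conclusion: False.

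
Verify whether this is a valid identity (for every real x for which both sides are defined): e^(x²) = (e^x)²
No, this is NOT an identity.

Claim: e^(x²) = (e^x)².
Test a specific point where both sides are defined: x = 3/2.
LHS = e^(x²) ≈ 9.4877
RHS = (e^x)² ≈ 20.0855
Since 9.4877 ≠ 20.0855, the equation fails at this point, so it cannot hold for every real x for which both sides are defined.
(e^x)² = e^(2x), and 2x ≠ x² in general.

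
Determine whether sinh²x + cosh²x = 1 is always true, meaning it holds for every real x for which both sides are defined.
No, this is NOT an identity.

Claim: sinh²x + cosh²x = 1.
Test a specific point where both sides are defined: x = -3.
LHS = sinh²x + cosh²x ≈ 201.7156
RHS = 1 ≈ 1.0000
Since 201.7156 ≠ 1.0000, the equation fails at this point, so it cannot hold for every real x for which both sides are defined.
The correct hyperbolic identity is cosh²x - sinh²x = 1 (a difference); the sum sinh²x + cosh²x equals cosh(2x).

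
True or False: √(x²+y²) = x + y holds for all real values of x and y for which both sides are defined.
False.

Claim: √(x²+y²) = x + y.
Test a specific point where both sides are defined: x = 1/2, y = 5.
LHS = √(x²+y²) ≈ 5.0249
RHS = x + y ≈ 5.5000
Since 5.0249 ≠ 5.5000, the equation fails at this point, so it cannot hold for all real values of x and y for which both sides are defined.
(x+y)² = x² + 2xy + y², not x² + y², so the square root does not split this way.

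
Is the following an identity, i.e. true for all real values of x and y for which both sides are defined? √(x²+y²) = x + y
No, this is NOT an identity.

Claim: √(x²+y²) = x + y.
Test a specific point where both sides are defined: x = 1, y = 1.
LHS = √(x²+y²) ≈ 1.4142
RHS = x + y ≈ 2.0000
Since 1.4142 ≠ 2.0000, the equation fails at this point, so it cannot hold for all real values of x and y for which both sides are defined.
(x+y)² = x² + 2xy + y², not x² + y², so the square root does not split this way.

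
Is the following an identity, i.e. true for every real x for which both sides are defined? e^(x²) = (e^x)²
Claim: e^(x²) = (e^x)².
Test a specific point where both sides are defined: x = -1.
LHS = e^(x²) ≈ 2.7183
RHS = (e^x)² ≈ 0.1353
Since 2.7183 ≠ 0.1353, the equation fails at this point, so it cannot hold for every real x for which both sides are defined.
(e^x)² = e^(2x), and 2x ≠ x² in general.

Conclusion: No, this is NOT an identity.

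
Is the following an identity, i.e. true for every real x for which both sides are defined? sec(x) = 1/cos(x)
Claim: sec(x) = 1/cos(x).
Reasoning: sec(x) is by definition the reciprocal of cos(x), wherever cos(x) ≠ 0.
So the two sides agree for every real x for which both sides are defined.

Conclusion: Yes, this is an identity.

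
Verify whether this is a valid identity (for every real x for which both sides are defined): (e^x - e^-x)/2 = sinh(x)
Yes, this is an identity.

Claim: (e^x - e^-x)/2 = sinh(x).
Reasoning: This is exactly the definition of the hyperbolic sine: sinh(x) := (e^x - e^-x)/2.
So the two sides agree for every real x for which both sides are defined.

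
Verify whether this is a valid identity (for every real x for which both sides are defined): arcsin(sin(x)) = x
No, this is NOT an identity.

Claim: arcsin(sin(x)) = x.
Test a specific point where both sides are defined: x = π.
LHS = arcsin(sin(x)) ≈ 0.0000
RHS = x ≈ 3.1416
Since 0.0000 ≠ 3.1416, the equation fails at this point, so it cannot hold for every real x for which both sides are defined.
arcsin only returns values in [-π/2, π/2], so arcsin(sin(x)) = x holds only for x in that interval, not for all real x.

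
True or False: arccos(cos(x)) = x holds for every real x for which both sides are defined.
Claim: arccos(cos(x)) = x.
Test a specific point where both sides are defined: x = -π/3.
LHS = arccos(cos(x)) ≈ 1.0472
RHS = x ≈ -1.0472
Since 1.0472 ≠ -1.0472, the equation fails at this point, so it cannot hold for every real x for which both sides are defined.
arccos only returns values in [0, π], so arccos(cos(x)) = x holds only for x in that interval, not for all real x.

Conclusion: False.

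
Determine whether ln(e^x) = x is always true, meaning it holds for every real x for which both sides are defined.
Yes, this is an identity.

Claim: ln(e^x) = x.
Reasoning: ln is the inverse of the exponential: ln(e^x) asks for the exponent p with e^p = e^x, and since e^p is one-to-one that exponent is p = x.
So the two sides agree for every real x for which both sides are defined.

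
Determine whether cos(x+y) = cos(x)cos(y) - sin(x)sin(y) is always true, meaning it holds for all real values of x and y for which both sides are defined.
Claim: cos(x+y) = cos(x)cos(y) - sin(x)sin(y).
Reasoning: By Euler's formula e^(i(x+y)) = e^(ix)·e^(iy) = (cos x + i·sin x)(cos y + i·sin y). The real part of the left side is cos(x+y); the real part of the product is cos(x)cos(y) - sin(x)sin(y) (since i·i = -1).
So the two sides agree for all real values of x and y for which both sides are defined.

Conclusion: Yes, this is an identity.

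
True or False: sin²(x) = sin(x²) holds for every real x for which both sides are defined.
Claim: sin²(x) = sin(x²).
Test a specific point where both sides are defined: x = -π/6.
LHS = sin²(x) ≈ 0.2500
RHS = sin(x²) ≈ 0.2707
Since 0.2500 ≠ 0.2707, the equation fails at this point, so it cannot hold for every real x for which both sides are defined.
sin²(x) means (sin x)², squaring the output; sin(x²) squares the input. These are different functions.

Conclusion: False.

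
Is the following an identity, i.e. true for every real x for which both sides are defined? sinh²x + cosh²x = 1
Claim: sinh²x + cosh²x = 1.
Test a specific point where both sides are defined: x = 3/2.
LHS = sinh²x + cosh²x ≈ 10.0677
RHS = 1 ≈ 1.0000
Since 10.0677 ≠ 1.0000, the equation fails at this point, so it cannot hold for every real x for which both sides are defined.
The correct hyperbolic identity is cosh²x - sinh²x = 1 (a difference); the sum sinh²x + cosh²x equals cosh(2x).

Conclusion: No, this is NOT an identity.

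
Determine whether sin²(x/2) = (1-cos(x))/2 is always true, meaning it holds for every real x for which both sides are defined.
Claim: sin²(x/2) = (1-cos(x))/2.
Reasoning: Use cos(2θ) = 1 - 2sin²θ with θ = x/2: cos(x) = 1 - 2sin²(x/2). Solving for sin²(x/2) gives (1 - cos(x))/2.
So the two sides agree for every real x for which both sides are defined.

Conclusion: Yes, this is an identity.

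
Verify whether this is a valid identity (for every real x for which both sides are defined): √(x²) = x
Claim: √(x²) = x.
Test a specific point where both sides are defined: x = -2.
LHS = √(x²) ≈ 2.0000
RHS = x ≈ -2.0000
Since 2.0000 ≠ -2.0000, the equation fails at this point, so it cannot hold for every real x for which both sides are defined.
√(x²) = |x|, which differs from x whenever x < 0 (both sides are defined for every real x).

Conclusion: No, this is NOT an identity.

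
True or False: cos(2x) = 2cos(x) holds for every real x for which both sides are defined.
Claim: cos(2x) = 2cos(x).
Test a specific point where both sides are defined: x = π/6.
LHS = cos(2x) ≈ 0.5000
RHS = 2cos(x) ≈ 1.7321
Since 0.5000 ≠ 1.7321, the equation fails at this point, so it cannot hold for every real x for which both sides are defined.
The correct double-angle formula is cos(2x) = cos²x - sin²x.

Conclusion: False.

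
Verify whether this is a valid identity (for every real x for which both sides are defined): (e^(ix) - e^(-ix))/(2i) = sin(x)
Yes, this is an identity.

Claim: (e^(ix) - e^(-ix))/(2i) = sin(x).
Reasoning: By Euler's formula e^(ix) = cos(x) + i·sin(x) and e^(-ix) = cos(x) - i·sin(x). Subtracting cancels the cosine terms: e^(ix) - e^(-ix) = 2i·sin(x); divide by 2i.
So the two sides agree for every real x for which both sides are defined.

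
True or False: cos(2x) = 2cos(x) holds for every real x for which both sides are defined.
False.

Claim: cos(2x) = 2cos(x).
Test a specific point where both sides are defined: x = π.
LHS = cos(2x) ≈ 1.0000
RHS = 2cos(x) ≈ -2.0000
Since 1.0000 ≠ -2.0000, the equation fails at this point, so it cannot hold for every real x for which both sides are defined.
The correct double-angle formula is cos(2x) = cos²x - sin²x.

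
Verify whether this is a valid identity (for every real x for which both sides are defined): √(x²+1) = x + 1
Claim: √(x²+1) = x + 1.
Test a specific point where both sides are defined: x = 5.
LHS = √(x²+1) ≈ 5.0990
RHS = x + 1 ≈ 6.0000
Since 5.0990 ≠ 6.0000, the equation fails at this point, so it cannot hold for every real x for which both sides are defined.
(x+1)² = x² + 2x + 1 ≠ x² + 1 unless x = 0.

Conclusion: No, this is NOT an identity.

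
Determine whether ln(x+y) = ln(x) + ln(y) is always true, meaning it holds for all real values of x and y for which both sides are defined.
Claim: ln(x+y) = ln(x) + ln(y).
Test a specific point where both sides are defined: x = 1, y = 4.
LHS = ln(x+y) ≈ 1.6094
RHS = ln(x) + ln(y) ≈ 1.3863
Since 1.6094 ≠ 1.3863, the equation fails at this point, so it cannot hold for all real values of x and y for which both sides are defined.
ln(x) + ln(y) = ln(xy), not ln(x+y).

Conclusion: No, this is NOT an identity.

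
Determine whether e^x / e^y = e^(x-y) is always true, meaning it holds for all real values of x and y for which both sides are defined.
Claim: e^x / e^y = e^(x-y).
Reasoning: 1/e^y = e^(-y), so e^x / e^y = e^x · e^(-y) = e^(x + (-y)) = e^(x-y) by the product rule for exponents.
So the two sides agree for all real values of x and y for which both sides are defined.

Conclusion: Yes, this is an identity.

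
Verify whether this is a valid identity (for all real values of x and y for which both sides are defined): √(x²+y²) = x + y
Claim: √(x²+y²) = x + y.
Test a specific point where both sides are defined: x = 2, y = 1.
LHS = √(x²+y²) ≈ 2.2361
RHS = x + y ≈ 3.0000
Since 2.2361 ≠ 3.0000, the equation fails at this point, so it cannot hold for all real values of x and y for which both sides are defined.
(x+y)² = x² + 2xy + y², not x² + y², so the square root does not split this way.

Conclusion: No, this is NOT an identity.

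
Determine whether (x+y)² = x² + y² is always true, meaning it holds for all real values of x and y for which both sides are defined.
No, this is NOT an identity.

Claim: (x+y)² = x² + y².
Test a specific point where both sides are defined: x = -1, y = 1/2.
LHS = (x+y)² ≈ 0.2500
RHS = x² + y² ≈ 1.2500
Since 0.2500 ≠ 1.2500, the equation fails at this point, so it cannot hold for all real values of x and y for which both sides are defined.
The correct expansion is (x+y)² = x² + 2xy + y²; the cross term 2xy is missing.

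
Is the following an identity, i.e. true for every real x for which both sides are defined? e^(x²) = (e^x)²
Claim: e^(x²) = (e^x)².
Test a specific point where both sides are defined: x = -1.
LHS = e^(x²) ≈ 2.7183
RHS = (e^x)² ≈ 0.1353
Since 2.7183 ≠ 0.1353, the equation fails at this point, so it cannot hold for every real x for which both sides are defined.
(e^x)² = e^(2x), and 2x ≠ x² in general.

Conclusion: No, this is NOT an identity.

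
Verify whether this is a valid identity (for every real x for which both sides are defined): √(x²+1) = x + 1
No, this is NOT an identity.

Claim: √(x²+1) = x + 1.
Test a specific point where both sides are defined: x = -3.
LHS = √(x²+1) ≈ 3.1623
RHS = x + 1 ≈ -2.0000
Since 3.1623 ≠ -2.0000, the equation fails at this point, so it cannot hold for every real x for which both sides are defined.
(x+1)² = x² + 2x + 1 ≠ x² + 1 unless x = 0.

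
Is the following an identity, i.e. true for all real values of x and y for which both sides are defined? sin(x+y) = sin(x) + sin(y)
No, this is NOT an identity.

Claim: sin(x+y) = sin(x) + sin(y).
Test a specific point where both sides are defined: x = π, y = π/2.
LHS = sin(x+y) ≈ -1.0000
RHS = sin(x) + sin(y) ≈ 1.0000
Since -1.0000 ≠ 1.0000, the equation fails at this point, so it cannot hold for all real values of x and y for which both sides are defined.
The correct expansion is sin(x+y) = sin(x)cos(y) + cos(x)sin(y); sine is not additive.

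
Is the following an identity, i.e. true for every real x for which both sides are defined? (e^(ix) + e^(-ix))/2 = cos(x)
Yes, this is an identity.

Claim: (e^(ix) + e^(-ix))/2 = cos(x).
Reasoning: By Euler's formula e^(ix) = cos(x) + i·sin(x) and e^(-ix) = cos(x) - i·sin(x). Adding cancels the sine terms: e^(ix) + e^(-ix) = 2cos(x); divide by 2.
So the two sides agree for every real x for which both sides are defined.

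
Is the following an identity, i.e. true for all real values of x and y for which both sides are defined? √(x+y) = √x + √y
Claim: √(x+y) = √x + √y.
Test a specific point where both sides are defined: x = 3, y = 5.
LHS = √(x+y) ≈ 2.8284
RHS = √x + √y ≈ 3.9681
Since 2.8284 ≠ 3.9681, the equation fails at this point, so it cannot hold for all real values of x and y for which both sides are defined.
Squaring the right side gives x + 2√(xy) + y, not x + y.

Conclusion: No, this is NOT an identity.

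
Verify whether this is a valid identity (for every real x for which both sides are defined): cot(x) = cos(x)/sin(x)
Yes, this is an identity.

Claim: cot(x) = cos(x)/sin(x).
Reasoning: cot(x) is defined as 1/tan(x) = 1/(sin(x)/cos(x)) = cos(x)/sin(x), wherever sin(x) ≠ 0.
So the two sides agree for every real x for which both sides are defined.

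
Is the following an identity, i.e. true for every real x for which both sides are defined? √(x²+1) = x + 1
No, this is NOT an identity.

Claim: √(x²+1) = x + 1.
Test a specific point where both sides are defined: x = 2.
LHS = √(x²+1) ≈ 2.2361
RHS = x + 1 ≈ 3.0000
Since 2.2361 ≠ 3.0000, the equation fails at this point, so it cannot hold for every real x for which both sides are defined.
(x+1)² = x² + 2x + 1 ≠ x² + 1 unless x = 0.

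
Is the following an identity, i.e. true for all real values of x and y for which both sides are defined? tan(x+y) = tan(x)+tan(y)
No, this is NOT an identity.

Claim: tan(x+y) = tan(x)+tan(y).
Test a specific point where both sides are defined: x = 2π/3, y = π/4.
LHS = tan(x+y) ≈ -0.2679
RHS = tan(x)+tan(y) ≈ -0.7321
Since -0.2679 ≠ -0.7321, the equation fails at this point, so it cannot hold for all real values of x and y for which both sides are defined.
The correct formula is tan(x+y) = (tan(x) + tan(y))/(1 - tan(x)tan(y)).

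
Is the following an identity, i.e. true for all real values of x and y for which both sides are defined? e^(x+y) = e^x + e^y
Claim: e^(x+y) = e^x + e^y.
Test a specific point where both sides are defined: x = 3, y = -3.
LHS = e^(x+y) ≈ 1.0000
RHS = e^x + e^y ≈ 20.1353
Since 1.0000 ≠ 20.1353, the equation fails at this point, so it cannot hold for all real values of x and y for which both sides are defined.
The correct rule is e^(x+y) = e^x · e^y (a product, not a sum).

Conclusion: No, this is NOT an identity.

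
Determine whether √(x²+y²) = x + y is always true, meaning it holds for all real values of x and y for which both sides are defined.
Claim: √(x²+y²) = x + y.
Test a specific point where both sides are defined: x = 1/2, y = 5.
LHS = √(x²+y²) ≈ 5.0249
RHS = x + y ≈ 5.5000
Since 5.0249 ≠ 5.5000, the equation fails at this point, so it cannot hold for all real values of x and y for which both sides are defined.
(x+y)² = x² + 2xy + y², not x² + y², so the square root does not split this way.

Conclusion: No, this is NOT an identity.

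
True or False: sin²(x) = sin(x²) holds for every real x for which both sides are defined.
Claim: sin²(x) = sin(x²).
Test a specific point where both sides are defined: x = -π/6.
LHS = sin²(x) ≈ 0.2500
RHS = sin(x²) ≈ 0.2707
Since 0.2500 ≠ 0.2707, the equation fails at this point, so it cannot hold for every real x for which both sides are defined.
sin²(x) means (sin x)², squaring the output; sin(x²) squares the input. These are different functions.

Conclusion: False.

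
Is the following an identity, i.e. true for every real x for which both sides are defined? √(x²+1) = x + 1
Claim: √(x²+1) = x + 1.
Test a specific point where both sides are defined: x = 3/2.
LHS = √(x²+1) ≈ 1.8028
RHS = x + 1 ≈ 2.5000
Since 1.8028 ≠ 2.5000, the equation fails at this point, so it cannot hold for every real x for which both sides are defined.
(x+1)² = x² + 2x + 1 ≠ x² + 1 unless x = 0.

Conclusion: No, this is NOT an identity.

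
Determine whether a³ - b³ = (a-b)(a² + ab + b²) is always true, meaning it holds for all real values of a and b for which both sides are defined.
Claim: a³ - b³ = (a-b)(a² + ab + b²).
Reasoning: Expand the right side: (a-b)(a² + ab + b²) = a³ + a²b + ab² - a²b - ab² - b³ = a³ - b³ (the middle terms cancel in pairs).
So the two sides agree for all real values of a and b for which both sides are defined.

Conclusion: Yes, this is an identity.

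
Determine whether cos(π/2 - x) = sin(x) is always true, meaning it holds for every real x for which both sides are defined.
Claim: cos(π/2 - x) = sin(x).
Reasoning: Use cos(u - v) = cos(u)cos(v) + sin(u)sin(v) with u = π/2, v = x: cos(π/2)cos(x) + sin(π/2)sin(x) = 0·cos(x) + 1·sin(x) = sin(x).
So the two sides agree for every real x for which both sides are defined.

Conclusion: Yes, this is an identity.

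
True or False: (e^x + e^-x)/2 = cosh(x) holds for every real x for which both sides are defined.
Claim: (e^x + e^-x)/2 = cosh(x).
Reasoning: This is exactly the definition of the hyperbolic cosine: cosh(x) := (e^x + e^-x)/2.
So the two sides agree for every real x for which both sides are defined.

Conclusion: True.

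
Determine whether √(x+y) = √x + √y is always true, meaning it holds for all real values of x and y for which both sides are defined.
Claim: √(x+y) = √x + √y.
Test a specific point where both sides are defined: x = 4, y = 5.
LHS = √(x+y) ≈ 3.0000
RHS = √x + √y ≈ 4.2361
Since 3.0000 ≠ 4.2361, the equation fails at this point, so it cannot hold for all real values of x and y for which both sides are defined.
Squaring the right side gives x + 2√(xy) + y, not x + y.

Conclusion: No, this is NOT an identity.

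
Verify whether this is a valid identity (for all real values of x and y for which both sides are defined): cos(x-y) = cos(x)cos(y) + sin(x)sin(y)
Yes, this is an identity.

Claim: cos(x-y) = cos(x)cos(y) + sin(x)sin(y).
Reasoning: Replace y by -y in cos(x+y) = cos(x)cos(y) - sin(x)sin(y) and use cos(-y) = cos(y), sin(-y) = -sin(y): cos(x-y) = cos(x)cos(y) + sin(x)sin(y).
So the two sides agree for all real values of x and y for which both sides are defined.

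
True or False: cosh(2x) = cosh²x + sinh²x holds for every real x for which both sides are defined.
True.

Claim: cosh(2x) = cosh²x + sinh²x.
Reasoning: cosh²x = (e^(2x) + 2 + e^(-2x))/4 and sinh²x = (e^(2x) - 2 + e^(-2x))/4. Adding gives (2e^(2x) + 2e^(-2x))/4 = (e^(2x) + e^(-2x))/2 = cosh(2x).
So the two sides agree for every real x for which both sides are defined.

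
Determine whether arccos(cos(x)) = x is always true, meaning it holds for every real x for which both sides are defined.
Claim: arccos(cos(x)) = x.
Test a specific point where both sides are defined: x = -π/3.
LHS = arccos(cos(x)) ≈ 1.0472
RHS = x ≈ -1.0472
Since 1.0472 ≠ -1.0472, the equation fails at this point, so it cannot hold for every real x for which both sides are defined.
arccos only returns values in [0, π], so arccos(cos(x)) = x holds only for x in that interval, not for all real x.

Conclusion: No, this is NOT an identity.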